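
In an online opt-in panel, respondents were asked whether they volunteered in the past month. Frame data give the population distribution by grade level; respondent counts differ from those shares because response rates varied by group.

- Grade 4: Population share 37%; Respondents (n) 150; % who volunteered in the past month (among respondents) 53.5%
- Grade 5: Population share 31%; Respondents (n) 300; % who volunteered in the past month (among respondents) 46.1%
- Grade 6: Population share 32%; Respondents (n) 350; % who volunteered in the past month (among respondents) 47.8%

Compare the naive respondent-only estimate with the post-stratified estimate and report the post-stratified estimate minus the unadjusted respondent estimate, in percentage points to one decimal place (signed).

+1.2 percentage points

Without adjustment, the pooled respondent share is:
  (150/800)×53.5 + (300/800)×46.1 + (350/800)×47.8 = 48.2313%
Reweighting by population grade level shares:
  0.37×53.5 + 0.31×46.1 + 0.32×47.8 = 49.382%
Difference = 49.382 − 48.2313 = 1.1507 pp.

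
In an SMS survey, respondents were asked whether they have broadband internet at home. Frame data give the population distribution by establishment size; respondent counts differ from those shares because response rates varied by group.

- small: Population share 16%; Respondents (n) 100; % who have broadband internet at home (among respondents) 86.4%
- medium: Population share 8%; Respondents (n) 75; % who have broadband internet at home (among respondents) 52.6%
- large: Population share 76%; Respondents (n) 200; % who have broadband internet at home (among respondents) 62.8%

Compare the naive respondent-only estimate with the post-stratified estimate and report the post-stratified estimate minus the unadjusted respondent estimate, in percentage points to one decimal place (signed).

-1.3 percentage points

Unadjusted (pooled respondent) estimate weights by respondent counts:
  (100/375)×86.4 + (75/375)×52.6 + (200/375)×62.8 = 67.0533%
Reweighting by population establishment size shares:
  0.16×86.4 + 0.08×52.6 + 0.76×62.8 = 65.76%
Difference = 65.76 − 67.0533 = -1.2933 pp.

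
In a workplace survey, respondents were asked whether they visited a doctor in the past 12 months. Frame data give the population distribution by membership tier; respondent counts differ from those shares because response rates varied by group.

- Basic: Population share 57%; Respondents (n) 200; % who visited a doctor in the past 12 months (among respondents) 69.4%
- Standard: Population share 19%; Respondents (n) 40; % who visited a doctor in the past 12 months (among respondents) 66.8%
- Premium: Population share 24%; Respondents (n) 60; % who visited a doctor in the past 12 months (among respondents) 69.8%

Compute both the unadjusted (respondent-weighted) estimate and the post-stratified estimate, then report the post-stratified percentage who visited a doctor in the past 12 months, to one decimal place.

Naive respondent-only estimate (weights = respondent counts):
  (200/300)×69.4 + (40/300)×66.8 + (60/300)×69.8 = 69.1333%
Post-stratified estimate weights by population shares:
  0.57×69.4 + 0.19×66.8 + 0.24×69.8 = 69.002%

69.0%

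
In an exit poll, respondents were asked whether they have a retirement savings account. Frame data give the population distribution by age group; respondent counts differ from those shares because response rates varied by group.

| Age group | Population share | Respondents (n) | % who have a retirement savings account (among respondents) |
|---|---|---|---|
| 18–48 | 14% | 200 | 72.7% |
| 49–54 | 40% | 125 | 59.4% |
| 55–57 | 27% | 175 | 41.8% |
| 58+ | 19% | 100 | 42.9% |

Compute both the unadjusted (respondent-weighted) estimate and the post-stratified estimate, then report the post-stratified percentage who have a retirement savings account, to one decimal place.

53.4%

Naive respondent-only estimate (weights = respondent counts):
  (200/600)×72.7 + (125/600)×59.4 + (175/600)×41.8 + (100/600)×42.9 = 55.95%
Post-stratified estimate weights by population shares:
  0.14×72.7 + 0.4×59.4 + 0.27×41.8 + 0.19×42.9 = 53.375%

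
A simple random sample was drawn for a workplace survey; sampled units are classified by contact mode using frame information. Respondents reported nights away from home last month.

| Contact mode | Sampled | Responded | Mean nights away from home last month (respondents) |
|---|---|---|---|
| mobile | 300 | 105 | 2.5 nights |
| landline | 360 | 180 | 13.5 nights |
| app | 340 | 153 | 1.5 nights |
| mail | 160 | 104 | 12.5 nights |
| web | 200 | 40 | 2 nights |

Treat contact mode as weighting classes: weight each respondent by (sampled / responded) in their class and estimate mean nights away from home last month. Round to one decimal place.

Response rates by class: mobile 105/300 = 35%, landline 180/360 = 50%, app 153/340 = 45%, mail 104/160 = 65%, web 40/200 = 20%.
Weighting each respondent by the inverse class response rate inflates each class back to its sampled size, so the class weight is n_sampled:
  mobile: 300 × 2.5 = 750
  landline: 360 × 13.5 = 4860
  app: 340 × 1.5 = 510
  mail: 160 × 12.5 = 2000
  web: 200 × 2 = 400
Adjusted estimate = 8520 / 1,360 = 6.26471 → 6.3.

6.3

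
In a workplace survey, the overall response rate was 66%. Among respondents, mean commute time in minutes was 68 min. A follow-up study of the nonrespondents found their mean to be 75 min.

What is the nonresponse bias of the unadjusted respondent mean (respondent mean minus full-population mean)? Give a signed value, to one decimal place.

-2.4

Nonresponse fraction = 1 − 0.66 = 0.34.
Bias = (nonresponse fraction) × (respondent mean − nonrespondent mean)
     = 0.34 × (68 − 75) = 0.34 × -7 = -2.38.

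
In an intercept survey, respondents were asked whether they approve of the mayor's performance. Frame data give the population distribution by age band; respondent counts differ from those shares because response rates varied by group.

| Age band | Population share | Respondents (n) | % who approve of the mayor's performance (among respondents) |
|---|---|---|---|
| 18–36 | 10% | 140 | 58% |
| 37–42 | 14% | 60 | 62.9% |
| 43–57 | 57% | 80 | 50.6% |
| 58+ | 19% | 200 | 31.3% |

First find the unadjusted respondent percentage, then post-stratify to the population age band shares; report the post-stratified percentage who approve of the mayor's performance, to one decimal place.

Naive respondent-only estimate (weights = respondent counts):
  (140/480)×58 + (60/480)×62.9 + (80/480)×50.6 + (200/480)×31.3 = 46.2542%
Post-stratified estimate weights by population shares:
  0.1×58 + 0.14×62.9 + 0.57×50.6 + 0.19×31.3 = 49.395%

49.4%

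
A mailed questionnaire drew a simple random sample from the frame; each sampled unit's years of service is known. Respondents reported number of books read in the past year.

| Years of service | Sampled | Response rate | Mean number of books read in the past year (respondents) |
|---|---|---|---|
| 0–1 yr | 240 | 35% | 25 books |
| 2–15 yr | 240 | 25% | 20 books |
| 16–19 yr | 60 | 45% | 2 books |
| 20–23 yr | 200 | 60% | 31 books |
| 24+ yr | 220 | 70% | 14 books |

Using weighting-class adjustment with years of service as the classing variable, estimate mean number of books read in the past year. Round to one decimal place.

Inverse-response-rate weighting restores each class to its sampled count, so class totals weight by n_sampled:
  0–1 yr: 240 × 25 = 6000
  2–15 yr: 240 × 20 = 4800
  16–19 yr: 60 × 2 = 120
  20–23 yr: 200 × 31 = 6200
  24+ yr: 220 × 14 = 3080
Adjusted estimate = 20,200 / 960 = 21.0417 → 21.0.

21.0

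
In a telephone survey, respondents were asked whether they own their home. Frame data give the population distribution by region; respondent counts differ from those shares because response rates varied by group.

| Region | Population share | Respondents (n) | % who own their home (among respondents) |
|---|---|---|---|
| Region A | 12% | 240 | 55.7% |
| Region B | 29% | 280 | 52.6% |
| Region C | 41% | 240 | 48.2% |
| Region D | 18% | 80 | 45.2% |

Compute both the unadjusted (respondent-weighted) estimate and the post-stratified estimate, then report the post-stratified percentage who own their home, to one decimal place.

Naive respondent-only estimate (weights = respondent counts):
  (240/840)×55.7 + (280/840)×52.6 + (240/840)×48.2 + (80/840)×45.2 = 51.5238%
Reweighting by population region shares:
  0.12×55.7 + 0.29×52.6 + 0.41×48.2 + 0.18×45.2 = 49.836%

49.8%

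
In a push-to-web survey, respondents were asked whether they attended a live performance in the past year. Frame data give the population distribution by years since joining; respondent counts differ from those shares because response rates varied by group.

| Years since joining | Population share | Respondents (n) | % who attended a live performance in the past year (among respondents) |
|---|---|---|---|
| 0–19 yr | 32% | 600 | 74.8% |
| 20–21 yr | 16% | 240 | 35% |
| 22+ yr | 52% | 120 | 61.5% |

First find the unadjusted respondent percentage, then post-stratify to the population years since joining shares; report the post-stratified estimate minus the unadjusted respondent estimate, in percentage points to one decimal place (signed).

-1.7 percentage points

Unadjusted (pooled respondent) estimate weights by respondent counts:
  (600/960)×74.8 + (240/960)×35 + (120/960)×61.5 = 63.1875%
Post-stratifying to population shares instead:
  0.32×74.8 + 0.16×35 + 0.52×61.5 = 61.516%
Difference = 61.516 − 63.1875 = -1.6715 pp.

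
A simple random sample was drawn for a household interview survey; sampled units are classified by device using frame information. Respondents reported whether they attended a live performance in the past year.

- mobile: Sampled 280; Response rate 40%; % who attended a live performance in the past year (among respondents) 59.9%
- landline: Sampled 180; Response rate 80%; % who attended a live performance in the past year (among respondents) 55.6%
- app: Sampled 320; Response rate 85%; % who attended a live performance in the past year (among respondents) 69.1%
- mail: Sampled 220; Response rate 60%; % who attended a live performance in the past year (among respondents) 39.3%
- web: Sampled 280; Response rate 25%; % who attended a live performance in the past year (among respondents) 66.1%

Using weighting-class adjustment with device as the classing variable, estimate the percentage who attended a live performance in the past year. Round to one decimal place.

Each respondent's weight = sampled/responded in their class; summing within a class gives n_sampled, so:
  mobile: 280 × 59.9 = 16,772
  landline: 180 × 55.6 = 10,008
  app: 320 × 69.1 = 22,112
  mail: 220 × 39.3 = 8646
  web: 280 × 66.1 = 18,508
Adjusted estimate = 76,046 / 1,280 = 59.4109 → 59.4%.

59.4%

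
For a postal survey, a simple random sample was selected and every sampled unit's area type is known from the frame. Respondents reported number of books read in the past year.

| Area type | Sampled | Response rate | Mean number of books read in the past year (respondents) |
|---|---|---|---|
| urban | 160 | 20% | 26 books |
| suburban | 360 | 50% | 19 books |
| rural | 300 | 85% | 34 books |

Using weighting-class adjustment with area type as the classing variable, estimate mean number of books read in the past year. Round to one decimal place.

Inverse-response-rate weighting restores each class to its sampled count, so class totals weight by n_sampled:
  urban: 160 × 26 = 4160
  suburban: 360 × 19 = 6840
  rural: 300 × 34 = 10,200
Adjusted estimate = 21,200 / 820 = 25.8537 → 25.9.

25.9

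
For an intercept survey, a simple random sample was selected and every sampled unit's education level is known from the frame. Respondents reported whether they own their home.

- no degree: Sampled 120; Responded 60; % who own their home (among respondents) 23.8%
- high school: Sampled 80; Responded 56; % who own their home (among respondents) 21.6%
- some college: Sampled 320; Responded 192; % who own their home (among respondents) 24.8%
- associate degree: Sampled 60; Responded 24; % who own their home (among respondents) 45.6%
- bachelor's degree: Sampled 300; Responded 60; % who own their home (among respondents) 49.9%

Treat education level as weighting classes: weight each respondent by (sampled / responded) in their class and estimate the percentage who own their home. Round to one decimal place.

Class response rates: no degree 60/120 = 50%, high school 56/80 = 70%, some college 192/320 = 60%, associate degree 24/60 = 40%, bachelor's degree 60/300 = 20%.
Each respondent's weight = sampled/responded in their class; summing within a class gives n_sampled, so:
  no degree: 120 × 23.8 = 2856
  high school: 80 × 21.6 = 1728
  some college: 320 × 24.8 = 7936
  associate degree: 60 × 45.6 = 2736
  bachelor's degree: 300 × 49.9 = 14,970
Adjusted estimate = 30,226 / 880 = 34.3477 → 34.3%.

34.3%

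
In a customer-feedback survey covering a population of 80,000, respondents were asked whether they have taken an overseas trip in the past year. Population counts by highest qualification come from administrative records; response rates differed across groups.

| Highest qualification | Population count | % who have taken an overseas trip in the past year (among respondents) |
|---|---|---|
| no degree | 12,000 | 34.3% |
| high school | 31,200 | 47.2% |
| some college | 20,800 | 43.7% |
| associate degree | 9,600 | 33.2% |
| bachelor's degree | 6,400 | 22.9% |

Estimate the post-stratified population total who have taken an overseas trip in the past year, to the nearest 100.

Apply each group's respondent rate to its population count:
  no degree: 12,000 × 34.3% = 4116
  high school: 31,200 × 47.2% = 14726.4
  some college: 20,800 × 43.7% = 9089.6
  associate degree: 9,600 × 33.2% = 3187.2
  bachelor's degree: 6,400 × 22.9% = 1465.6
Estimated total = 32584.8 → 32,600.

32,600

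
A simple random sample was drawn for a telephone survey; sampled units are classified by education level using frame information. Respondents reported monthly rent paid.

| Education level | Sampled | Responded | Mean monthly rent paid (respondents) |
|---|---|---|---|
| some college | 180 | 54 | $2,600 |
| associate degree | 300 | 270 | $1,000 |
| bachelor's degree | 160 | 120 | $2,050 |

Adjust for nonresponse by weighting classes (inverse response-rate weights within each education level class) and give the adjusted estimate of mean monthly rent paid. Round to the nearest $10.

Response rates by class: some college 54/180 = 30%, associate degree 270/300 = 90%, bachelor's degree 120/160 = 75%.
Weighting each respondent by the inverse class response rate inflates each class back to its sampled size, so the class weight is n_sampled:
  some college: 180 × 2600 = 468,000
  associate degree: 300 × 1000 = 300,000
  bachelor's degree: 160 × 2050 = 328,000
Adjusted estimate = 1,096,000 / 640 = 1712.5 → $1,710.

$1,710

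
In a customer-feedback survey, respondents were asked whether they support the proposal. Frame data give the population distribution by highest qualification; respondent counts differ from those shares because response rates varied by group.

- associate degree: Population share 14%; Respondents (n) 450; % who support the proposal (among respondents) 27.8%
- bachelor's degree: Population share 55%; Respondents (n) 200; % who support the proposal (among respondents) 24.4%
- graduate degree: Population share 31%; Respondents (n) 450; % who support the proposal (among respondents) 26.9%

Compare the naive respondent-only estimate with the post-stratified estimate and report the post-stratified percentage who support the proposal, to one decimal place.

Unadjusted (pooled respondent) estimate weights by respondent counts:
  (450/1100)×27.8 + (200/1100)×24.4 + (450/1100)×26.9 = 26.8136%
Reweighting by population highest qualification shares:
  0.14×27.8 + 0.55×24.4 + 0.31×26.9 = 25.651%

25.7%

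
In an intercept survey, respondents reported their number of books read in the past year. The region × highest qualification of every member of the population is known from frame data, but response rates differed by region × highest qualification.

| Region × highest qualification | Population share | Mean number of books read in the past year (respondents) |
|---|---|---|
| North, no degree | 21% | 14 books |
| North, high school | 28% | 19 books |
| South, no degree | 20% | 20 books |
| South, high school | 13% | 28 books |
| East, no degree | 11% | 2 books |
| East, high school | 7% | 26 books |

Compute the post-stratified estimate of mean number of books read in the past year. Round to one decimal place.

17.9

Weight each group's respondent value by its population share:
  North, no degree: 0.21 × 14 = 2.94
  North, high school: 0.28 × 19 = 5.32
  South, no degree: 0.2 × 20 = 4
  South, high school: 0.13 × 28 = 3.64
  East, no degree: 0.11 × 2 = 0.22
  East, high school: 0.07 × 26 = 1.82
Post-stratified estimate = 17.94 → 17.9.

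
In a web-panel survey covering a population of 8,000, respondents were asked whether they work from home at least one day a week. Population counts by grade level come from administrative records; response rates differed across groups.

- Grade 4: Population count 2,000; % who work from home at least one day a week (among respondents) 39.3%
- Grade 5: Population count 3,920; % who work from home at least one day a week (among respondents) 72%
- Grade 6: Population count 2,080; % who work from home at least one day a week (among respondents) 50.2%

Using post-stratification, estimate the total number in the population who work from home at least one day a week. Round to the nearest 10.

Each cell contributes its population count × the respondent rate:
  Grade 4: 2,000 × 39.3% = 786
  Grade 5: 3,920 × 72% = 2822.4
  Grade 6: 2,080 × 50.2% = 1044.16
Estimated total = 4652.56 → 4,650.

4,650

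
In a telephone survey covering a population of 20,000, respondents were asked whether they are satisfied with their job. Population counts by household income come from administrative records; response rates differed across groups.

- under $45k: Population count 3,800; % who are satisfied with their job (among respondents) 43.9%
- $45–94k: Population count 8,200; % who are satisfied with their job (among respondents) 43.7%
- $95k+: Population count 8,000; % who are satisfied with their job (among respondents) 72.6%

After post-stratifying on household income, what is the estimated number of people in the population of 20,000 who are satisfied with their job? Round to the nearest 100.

11,100

Apply each group's respondent rate to its population count:
  under $45k: 3,800 × 43.9% = 1668.2
  $45–94k: 8,200 × 43.7% = 3583.4
  $95k+: 8,000 × 72.6% = 5808
Estimated total = 11059.6 → 11,100.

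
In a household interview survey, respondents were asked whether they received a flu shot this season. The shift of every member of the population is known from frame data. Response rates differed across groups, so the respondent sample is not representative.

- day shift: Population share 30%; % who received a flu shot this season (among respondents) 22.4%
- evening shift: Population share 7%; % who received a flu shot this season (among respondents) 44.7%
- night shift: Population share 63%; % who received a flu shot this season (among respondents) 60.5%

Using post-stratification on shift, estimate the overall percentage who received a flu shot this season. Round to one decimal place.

Post-stratification weights by population share, not respondent share:
  day shift: 0.3 × 22.4 = 6.72
  evening shift: 0.07 × 44.7 = 3.129
  night shift: 0.63 × 60.5 = 38.115
Post-stratified estimate = 47.964 → 48.0%.

48.0%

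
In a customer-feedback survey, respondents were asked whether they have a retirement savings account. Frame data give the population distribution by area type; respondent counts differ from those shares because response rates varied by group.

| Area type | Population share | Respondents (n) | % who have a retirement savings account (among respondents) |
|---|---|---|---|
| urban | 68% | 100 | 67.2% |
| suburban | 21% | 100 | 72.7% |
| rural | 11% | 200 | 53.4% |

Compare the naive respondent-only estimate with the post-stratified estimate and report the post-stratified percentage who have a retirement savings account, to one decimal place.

66.8%

Naive respondent-only estimate (weights = respondent counts):
  (100/400)×67.2 + (100/400)×72.7 + (200/400)×53.4 = 61.675%
Post-stratifying to population shares instead:
  0.68×67.2 + 0.21×72.7 + 0.11×53.4 = 66.837%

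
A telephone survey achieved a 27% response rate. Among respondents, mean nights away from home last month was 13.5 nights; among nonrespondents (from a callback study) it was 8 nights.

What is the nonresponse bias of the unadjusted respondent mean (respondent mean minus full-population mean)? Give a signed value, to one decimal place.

Nonresponse fraction = 1 − 0.27 = 0.73.
Bias = (nonresponse fraction) × (respondent mean − nonrespondent mean)
     = 0.73 × (13.5 − 8) = 0.73 × 5.5 = 4.015.

+4.0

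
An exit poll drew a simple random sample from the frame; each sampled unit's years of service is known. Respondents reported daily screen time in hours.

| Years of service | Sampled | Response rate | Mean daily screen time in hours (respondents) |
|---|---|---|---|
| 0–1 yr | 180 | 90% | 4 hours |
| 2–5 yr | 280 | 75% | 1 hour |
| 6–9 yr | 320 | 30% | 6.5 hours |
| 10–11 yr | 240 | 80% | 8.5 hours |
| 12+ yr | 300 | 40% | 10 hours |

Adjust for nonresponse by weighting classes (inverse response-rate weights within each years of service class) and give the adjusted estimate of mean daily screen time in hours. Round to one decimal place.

Inverse-response-rate weighting restores each class to its sampled count, so class totals weight by n_sampled:
  0–1 yr: 180 × 4 = 720
  2–5 yr: 280 × 1 = 280
  6–9 yr: 320 × 6.5 = 2080
  10–11 yr: 240 × 8.5 = 2040
  12+ yr: 300 × 10 = 3000
Adjusted estimate = 8120 / 1,320 = 6.15151 → 6.2.

6.2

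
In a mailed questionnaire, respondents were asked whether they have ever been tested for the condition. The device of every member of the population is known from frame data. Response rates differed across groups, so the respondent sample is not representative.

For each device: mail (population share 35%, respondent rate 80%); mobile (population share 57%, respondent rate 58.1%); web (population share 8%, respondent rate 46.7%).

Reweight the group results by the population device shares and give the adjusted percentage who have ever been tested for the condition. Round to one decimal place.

Post-stratification weights by population share, not respondent share:
  mail: 0.35 × 80 = 28
  mobile: 0.57 × 58.1 = 33.117
  web: 0.08 × 46.7 = 3.736
Post-stratified estimate = 64.853 → 64.9%.

64.9%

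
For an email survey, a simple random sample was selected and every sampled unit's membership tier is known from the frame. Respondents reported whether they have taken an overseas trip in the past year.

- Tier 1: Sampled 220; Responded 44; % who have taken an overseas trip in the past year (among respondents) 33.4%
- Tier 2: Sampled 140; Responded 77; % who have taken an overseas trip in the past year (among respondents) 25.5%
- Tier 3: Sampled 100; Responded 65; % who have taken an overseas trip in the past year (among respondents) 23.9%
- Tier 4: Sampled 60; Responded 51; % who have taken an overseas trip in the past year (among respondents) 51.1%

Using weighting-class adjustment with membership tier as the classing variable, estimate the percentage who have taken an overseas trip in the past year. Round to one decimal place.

Class response rates: Tier 1 44/220 = 20%, Tier 2 77/140 = 55%, Tier 3 65/100 = 65%, Tier 4 51/60 = 85%.
Inverse-response-rate weighting restores each class to its sampled count, so class totals weight by n_sampled:
  Tier 1: 220 × 33.4 = 7348
  Tier 2: 140 × 25.5 = 3570
  Tier 3: 100 × 23.9 = 2390
  Tier 4: 60 × 51.1 = 3066
Adjusted estimate = 16,374 / 520 = 31.4885 → 31.5%.

31.5%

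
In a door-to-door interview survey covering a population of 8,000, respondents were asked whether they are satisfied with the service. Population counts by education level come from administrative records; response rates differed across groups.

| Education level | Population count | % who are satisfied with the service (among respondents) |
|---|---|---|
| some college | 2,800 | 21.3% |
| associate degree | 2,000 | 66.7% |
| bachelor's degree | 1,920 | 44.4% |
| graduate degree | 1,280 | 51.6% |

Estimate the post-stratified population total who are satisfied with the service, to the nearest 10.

Estimated count per cell = population count × respondent percentage:
  some college: 2,800 × 21.3% = 596.4
  associate degree: 2,000 × 66.7% = 1334
  bachelor's degree: 1,920 × 44.4% = 852.48
  graduate degree: 1,280 × 51.6% = 660.48
Estimated total = 3443.36 → 3,440.

3,440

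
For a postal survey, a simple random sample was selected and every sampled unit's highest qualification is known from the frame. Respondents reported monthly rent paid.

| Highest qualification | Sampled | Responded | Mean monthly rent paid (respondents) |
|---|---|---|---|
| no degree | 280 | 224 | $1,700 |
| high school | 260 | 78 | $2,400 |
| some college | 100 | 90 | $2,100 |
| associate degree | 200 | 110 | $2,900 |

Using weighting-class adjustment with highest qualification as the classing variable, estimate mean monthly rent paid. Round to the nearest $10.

Response rates by class: no degree 224/280 = 80%, high school 78/260 = 30%, some college 90/100 = 90%, associate degree 110/200 = 55%.
With weight = n_sampled/n_responded per class, the weighted class total is n_sampled:
  no degree: 280 × 1700 = 476,000
  high school: 260 × 2400 = 624,000
  some college: 100 × 2100 = 210,000
  associate degree: 200 × 2900 = 580,000
Adjusted estimate = 1,890,000 / 840 = 2250 → $2,250.

$2,250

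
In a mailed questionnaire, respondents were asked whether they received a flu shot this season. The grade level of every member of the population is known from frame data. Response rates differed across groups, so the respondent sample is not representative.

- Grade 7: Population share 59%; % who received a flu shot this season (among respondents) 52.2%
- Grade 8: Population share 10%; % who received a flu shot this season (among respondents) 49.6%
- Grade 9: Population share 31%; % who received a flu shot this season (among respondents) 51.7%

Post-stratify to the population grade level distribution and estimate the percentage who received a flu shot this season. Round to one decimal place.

51.8%

Reweight to the known grade level distribution:
  Grade 7: 0.59 × 52.2 = 30.798
  Grade 8: 0.1 × 49.6 = 4.96
  Grade 9: 0.31 × 51.7 = 16.027
Post-stratified estimate = 51.785 → 51.8%.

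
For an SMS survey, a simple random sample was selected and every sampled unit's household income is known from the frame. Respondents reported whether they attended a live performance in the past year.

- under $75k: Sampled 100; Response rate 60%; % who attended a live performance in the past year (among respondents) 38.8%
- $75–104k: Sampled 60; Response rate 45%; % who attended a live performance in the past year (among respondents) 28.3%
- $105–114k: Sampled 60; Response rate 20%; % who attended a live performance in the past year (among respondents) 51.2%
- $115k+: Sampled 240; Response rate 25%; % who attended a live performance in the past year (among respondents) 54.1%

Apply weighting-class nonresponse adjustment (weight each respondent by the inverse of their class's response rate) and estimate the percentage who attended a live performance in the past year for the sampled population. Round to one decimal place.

47.0%

Each respondent's weight = sampled/responded in their class; summing within a class gives n_sampled, so:
  under $75k: 100 × 38.8 = 3880
  $75–104k: 60 × 28.3 = 1698
  $105–114k: 60 × 51.2 = 3072
  $115k+: 240 × 54.1 = 12,984
Adjusted estimate = 21,634 / 460 = 47.0304 → 47.0%.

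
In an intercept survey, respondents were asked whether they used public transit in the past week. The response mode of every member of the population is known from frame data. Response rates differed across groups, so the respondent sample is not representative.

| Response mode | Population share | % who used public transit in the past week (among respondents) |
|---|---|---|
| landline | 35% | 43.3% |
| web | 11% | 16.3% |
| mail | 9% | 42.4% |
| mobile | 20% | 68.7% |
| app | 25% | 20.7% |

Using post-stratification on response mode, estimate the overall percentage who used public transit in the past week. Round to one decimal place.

39.7%

Post-stratification weights by population share, not respondent share:
  landline: 0.35 × 43.3 = 15.155
  web: 0.11 × 16.3 = 1.793
  mail: 0.09 × 42.4 = 3.816
  mobile: 0.2 × 68.7 = 13.74
  app: 0.25 × 20.7 = 5.175
Post-stratified estimate = 39.679 → 39.7%.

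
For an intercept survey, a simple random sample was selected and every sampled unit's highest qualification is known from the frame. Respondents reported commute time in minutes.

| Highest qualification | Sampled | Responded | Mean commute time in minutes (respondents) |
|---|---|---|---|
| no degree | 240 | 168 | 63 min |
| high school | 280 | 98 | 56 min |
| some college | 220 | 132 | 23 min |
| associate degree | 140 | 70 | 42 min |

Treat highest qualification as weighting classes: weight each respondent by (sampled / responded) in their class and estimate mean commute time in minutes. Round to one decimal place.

47.4

Response rates by class: no degree 168/240 = 70%, high school 98/280 = 35%, some college 132/220 = 60%, associate degree 70/140 = 50%.
Weighting each respondent by the inverse class response rate inflates each class back to its sampled size, so the class weight is n_sampled:
  no degree: 240 × 63 = 15,120
  high school: 280 × 56 = 15,680
  some college: 220 × 23 = 5060
  associate degree: 140 × 42 = 5880
Adjusted estimate = 41,740 / 880 = 47.4318 → 47.4.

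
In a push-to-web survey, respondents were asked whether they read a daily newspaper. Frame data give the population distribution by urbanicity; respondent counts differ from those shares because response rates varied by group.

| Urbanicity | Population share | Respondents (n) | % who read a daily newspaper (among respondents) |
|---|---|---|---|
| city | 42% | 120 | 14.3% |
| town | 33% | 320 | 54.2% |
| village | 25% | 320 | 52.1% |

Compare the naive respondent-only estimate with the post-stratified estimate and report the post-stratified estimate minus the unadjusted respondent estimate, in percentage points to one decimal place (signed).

-10.1 percentage points

Without adjustment, the pooled respondent share is:
  (120/760)×14.3 + (320/760)×54.2 + (320/760)×52.1 = 47.0158%
Post-stratifying to population shares instead:
  0.42×14.3 + 0.33×54.2 + 0.25×52.1 = 36.917%
Difference = 36.917 − 47.0158 = -10.0988 pp.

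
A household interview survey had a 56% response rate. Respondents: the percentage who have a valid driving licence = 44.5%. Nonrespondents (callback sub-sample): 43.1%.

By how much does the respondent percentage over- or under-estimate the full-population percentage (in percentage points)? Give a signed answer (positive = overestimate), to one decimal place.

+0.6 percentage points

Nonresponse fraction = 1 − 0.56 = 0.44.
Bias = (nonresponse fraction) × (respondent percentage − nonrespondent percentage)
     = 0.44 × (44.5 − 43.1) = 0.44 × 1.4 = 0.616.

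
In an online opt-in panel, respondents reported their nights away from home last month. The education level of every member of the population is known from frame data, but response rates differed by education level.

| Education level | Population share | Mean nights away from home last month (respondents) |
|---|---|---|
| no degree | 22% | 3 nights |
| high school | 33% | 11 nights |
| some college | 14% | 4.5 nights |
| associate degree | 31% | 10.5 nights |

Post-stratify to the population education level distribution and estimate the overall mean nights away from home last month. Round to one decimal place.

8.2

Each cell contributes population-share × respondent value:
  no degree: 0.22 × 3 = 0.66
  high school: 0.33 × 11 = 3.63
  some college: 0.14 × 4.5 = 0.63
  associate degree: 0.31 × 10.5 = 3.255
Post-stratified estimate = 8.175 → 8.2.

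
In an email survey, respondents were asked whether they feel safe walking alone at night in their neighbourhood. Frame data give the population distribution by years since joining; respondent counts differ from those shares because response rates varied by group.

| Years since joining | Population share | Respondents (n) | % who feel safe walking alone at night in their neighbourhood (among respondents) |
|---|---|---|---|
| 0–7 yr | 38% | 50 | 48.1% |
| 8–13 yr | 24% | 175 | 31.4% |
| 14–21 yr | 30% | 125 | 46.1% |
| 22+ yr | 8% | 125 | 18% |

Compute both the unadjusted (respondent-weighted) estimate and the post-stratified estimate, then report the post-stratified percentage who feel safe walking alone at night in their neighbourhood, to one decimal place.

Unadjusted (pooled respondent) estimate weights by respondent counts:
  (50/475)×48.1 + (175/475)×31.4 + (125/475)×46.1 + (125/475)×18 = 33.5%
Reweighting by population years since joining shares:
  0.38×48.1 + 0.24×31.4 + 0.3×46.1 + 0.08×18 = 41.084%

41.1%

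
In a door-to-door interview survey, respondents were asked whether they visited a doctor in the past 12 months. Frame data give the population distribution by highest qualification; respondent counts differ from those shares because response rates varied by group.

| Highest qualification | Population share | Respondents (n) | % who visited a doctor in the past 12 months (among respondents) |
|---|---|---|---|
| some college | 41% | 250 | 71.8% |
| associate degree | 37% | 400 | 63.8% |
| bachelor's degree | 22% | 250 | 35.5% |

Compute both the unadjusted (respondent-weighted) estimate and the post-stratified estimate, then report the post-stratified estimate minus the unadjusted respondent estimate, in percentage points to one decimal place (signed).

+2.7 percentage points

Naive respondent-only estimate (weights = respondent counts):
  (250/900)×71.8 + (400/900)×63.8 + (250/900)×35.5 = 58.1611%
Post-stratifying to population shares instead:
  0.41×71.8 + 0.37×63.8 + 0.22×35.5 = 60.854%
Difference = 60.854 − 58.1611 = 2.6929 pp.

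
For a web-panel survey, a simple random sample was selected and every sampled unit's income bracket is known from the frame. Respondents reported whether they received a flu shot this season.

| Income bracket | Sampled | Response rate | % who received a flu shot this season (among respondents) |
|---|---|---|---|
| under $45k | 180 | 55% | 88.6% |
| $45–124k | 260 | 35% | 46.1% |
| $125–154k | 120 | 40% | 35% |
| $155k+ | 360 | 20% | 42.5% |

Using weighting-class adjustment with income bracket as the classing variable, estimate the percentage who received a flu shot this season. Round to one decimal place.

51.6%

Each respondent's weight = sampled/responded in their class; summing within a class gives n_sampled, so:
  under $45k: 180 × 88.6 = 15948
  $45–124k: 260 × 46.1 = 11,986
  $125–154k: 120 × 35 = 4200
  $155k+: 360 × 42.5 = 15,300
Adjusted estimate = 47,434 / 920 = 51.5587 → 51.6%.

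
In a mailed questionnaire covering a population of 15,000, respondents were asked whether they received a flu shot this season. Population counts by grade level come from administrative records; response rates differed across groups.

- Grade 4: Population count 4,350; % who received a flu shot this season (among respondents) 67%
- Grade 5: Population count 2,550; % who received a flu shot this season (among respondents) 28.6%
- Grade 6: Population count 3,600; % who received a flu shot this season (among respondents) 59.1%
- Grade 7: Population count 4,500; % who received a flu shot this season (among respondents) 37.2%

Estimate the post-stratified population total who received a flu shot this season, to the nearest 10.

7,450

Each cell contributes its population count × the respondent rate:
  Grade 4: 4,350 × 67% = 2914.5
  Grade 5: 2,550 × 28.6% = 729.3
  Grade 6: 3,600 × 59.1% = 2127.6
  Grade 7: 4,500 × 37.2% = 1674
Estimated total = 7445.4 → 7,450.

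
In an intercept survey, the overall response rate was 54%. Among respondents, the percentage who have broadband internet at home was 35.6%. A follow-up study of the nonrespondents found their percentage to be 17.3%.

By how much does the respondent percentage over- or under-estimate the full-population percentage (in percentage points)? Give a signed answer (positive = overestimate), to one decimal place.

+8.4 percentage points

Nonresponse fraction = 1 − 0.54 = 0.46.
Bias = (nonresponse fraction) × (respondent percentage − nonrespondent percentage)
     = 0.46 × (35.6 − 17.3) = 0.46 × 18.3 = 8.418.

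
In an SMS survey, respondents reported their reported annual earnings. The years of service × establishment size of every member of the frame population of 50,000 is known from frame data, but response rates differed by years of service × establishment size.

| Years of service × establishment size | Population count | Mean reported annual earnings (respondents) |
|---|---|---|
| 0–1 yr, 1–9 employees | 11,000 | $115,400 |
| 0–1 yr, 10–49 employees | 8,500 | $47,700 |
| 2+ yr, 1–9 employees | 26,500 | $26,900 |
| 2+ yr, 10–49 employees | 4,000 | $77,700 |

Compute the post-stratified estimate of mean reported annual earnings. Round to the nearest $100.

Post-stratification weights by population share, not respondent share:
  0–1 yr, 1–9 employees: (11,000/50,000) × 115,400 = 25,388
  0–1 yr, 10–49 employees: (8,500/50,000) × 47,700 = 8109
  2+ yr, 1–9 employees: (26,500/50,000) × 26,900 = 14,257
  2+ yr, 10–49 employees: (4,000/50,000) × 77,700 = 6216
Post-stratified estimate = 53,970 → $54,000.

$54,000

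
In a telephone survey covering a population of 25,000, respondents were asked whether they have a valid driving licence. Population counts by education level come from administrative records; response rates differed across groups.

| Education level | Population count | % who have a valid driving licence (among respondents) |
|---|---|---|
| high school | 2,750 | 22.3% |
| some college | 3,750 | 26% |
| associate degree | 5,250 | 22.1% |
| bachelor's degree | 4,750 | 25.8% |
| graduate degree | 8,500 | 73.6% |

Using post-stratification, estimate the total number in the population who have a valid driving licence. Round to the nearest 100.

Apply each group's respondent rate to its population count:
  high school: 2,750 × 22.3% = 613.25
  some college: 3,750 × 26% = 975
  associate degree: 5,250 × 22.1% = 1160.25
  bachelor's degree: 4,750 × 25.8% = 1225.5
  graduate degree: 8,500 × 73.6% = 6256
Estimated total = 10,230 → 10,200.

10,200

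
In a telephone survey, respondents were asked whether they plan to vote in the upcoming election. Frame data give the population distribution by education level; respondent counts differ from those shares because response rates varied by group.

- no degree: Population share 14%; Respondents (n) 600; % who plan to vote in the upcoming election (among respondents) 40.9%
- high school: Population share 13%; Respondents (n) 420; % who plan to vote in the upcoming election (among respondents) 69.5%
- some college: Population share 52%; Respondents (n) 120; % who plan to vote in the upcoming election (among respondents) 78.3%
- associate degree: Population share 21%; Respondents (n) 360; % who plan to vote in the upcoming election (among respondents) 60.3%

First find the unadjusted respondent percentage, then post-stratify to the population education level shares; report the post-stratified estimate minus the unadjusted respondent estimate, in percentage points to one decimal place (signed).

Without adjustment, the pooled respondent share is:
  (600/1500)×40.9 + (420/1500)×69.5 + (120/1500)×78.3 + (360/1500)×60.3 = 56.556%
Reweighting by population education level shares:
  0.14×40.9 + 0.13×69.5 + 0.52×78.3 + 0.21×60.3 = 68.14%
Difference = 68.14 − 56.556 = 11.584 pp.

+11.6 percentage points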